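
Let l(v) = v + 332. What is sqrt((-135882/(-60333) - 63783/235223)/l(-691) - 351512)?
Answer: I*sqrt(5998867315862065768370231159)/130636503179 ≈ 592.88*I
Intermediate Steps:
l(v) = 332 + v
sqrt((-135882/(-60333) - 63783/235223)/l(-691) - 351512) = sqrt((-135882/(-60333) - 63783/235223)/(332 - 691) - 351512) = sqrt((-135882*(-1/60333) - 63783*1/235223)/(-359) - 351512) = sqrt((45294/20111 - 63783/235223)*(-1/359) - 351512) = sqrt((9371450649/4730569753)*(-1/359) - 351512) = sqrt(-9371450649/1698274541327 - 351512) = sqrt(-596963889942387073/1698274541327) = I*sqrt(5998867315862065768370231159)/130636503179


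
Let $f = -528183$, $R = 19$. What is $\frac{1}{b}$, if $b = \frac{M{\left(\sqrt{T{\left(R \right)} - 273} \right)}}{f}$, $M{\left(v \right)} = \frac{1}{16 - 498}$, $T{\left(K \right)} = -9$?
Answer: $254584206$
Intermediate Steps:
$M{\left(v \right)} = - \frac{1}{482}$ ($M{\left(v \right)} = \frac{1}{-482} = - \frac{1}{482}$)
$b = \frac{1}{254584206}$ ($b = - \frac{1}{482 \left(-528183\right)} = \left(- \frac{1}{482}\right) \left(- \frac{1}{528183}\right) = \frac{1}{254584206} \approx 3.928 \cdot 10^{-9}$)
$\frac{1}{b} = \frac{1}{\frac{1}{254584206}} = 254584206$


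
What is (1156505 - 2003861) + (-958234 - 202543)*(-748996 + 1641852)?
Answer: -1036407556468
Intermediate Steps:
(1156505 - 2003861) + (-958234 - 202543)*(-748996 + 1641852) = -847356 - 1160777*892856 = -847356 - 1036406709112 = -1036407556468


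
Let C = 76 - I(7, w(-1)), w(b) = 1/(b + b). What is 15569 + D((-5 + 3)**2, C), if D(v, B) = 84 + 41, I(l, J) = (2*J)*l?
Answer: 15694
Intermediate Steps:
w(b) = 1/(2*b)
I(l, J) = 2*J*l
C = 83 (C = 76 - 2*(1/2)/(-1)*7 = 76 - 2*(1/2)*(-1)*7 = 76 - 2*(-1)*7/2 = 76 - 1*(-7) = 76 + 7 = 83)
D(v, B) = 125
15569 + D((-5 + 3)**2, C) = 15569 + 125 = 15694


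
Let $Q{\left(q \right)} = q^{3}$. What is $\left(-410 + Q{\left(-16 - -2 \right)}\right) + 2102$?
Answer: $-1052$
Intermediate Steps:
$\left(-410 + Q{\left(-16 - -2 \right)}\right) + 2102 = \left(-410 + \left(-16 - -2\right)^{3}\right) + 2102 = \left(-410 + \left(-16 + 2\right)^{3}\right) + 2102 = \left(-410 + \left(-14\right)^{3}\right) + 2102 = \left(-410 - 2744\right) + 2102 = -3154 + 2102 = -1052$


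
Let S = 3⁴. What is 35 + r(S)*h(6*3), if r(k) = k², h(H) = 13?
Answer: 85328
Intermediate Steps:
S = 81
35 + r(S)*h(6*3) = 35 + 81²*13 = 35 + 6561*13 = 35 + 85293 = 85328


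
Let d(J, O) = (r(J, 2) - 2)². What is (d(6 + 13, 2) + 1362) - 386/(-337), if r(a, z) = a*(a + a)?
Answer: 175160180/337 ≈ 5.1976e+5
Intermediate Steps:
r(a, z) = 2*a² (r(a, z) = a*(2*a) = 2*a²)
d(J, O) = (-2 + 2*J²)² (d(J, O) = (2*J² - 2)² = (-2 + 2*J²)²)
(d(6 + 13, 2) + 1362) - 386/(-337) = (4*(-1 + (6 + 13)²)² + 1362) - 386/(-337) = (4*(-1 + 19²)² + 1362) - 386*(-1/337) = (4*(-1 + 361)² + 1362) + 386/337 = (4*360² + 1362) + 386/337 = (4*129600 + 1362) + 386/337 = (518400 + 1362) + 386/337 = 519762 + 386/337 = 175160180/337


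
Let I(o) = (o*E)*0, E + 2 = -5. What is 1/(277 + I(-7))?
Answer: 1/277 ≈ 0.0036101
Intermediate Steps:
E = -7 (E = -2 - 5 = -7)
I(o) = 0 (I(o) = (o*(-7))*0 = -7*o*0 = 0)
1/(277 + I(-7)) = 1/(277 + 0) = 1/277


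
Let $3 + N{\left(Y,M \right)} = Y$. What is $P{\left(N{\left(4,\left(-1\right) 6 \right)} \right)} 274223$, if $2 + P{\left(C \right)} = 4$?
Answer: $548446$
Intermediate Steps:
$N{\left(Y,M \right)} = -3 + Y$
$P{\left(C \right)} = 2$ ($P{\left(C \right)} = -2 + 4 = 2$)
$P{\left(N{\left(4,\left(-1\right) 6 \right)} \right)} 274223 = 2 \cdot 274223 = 548446$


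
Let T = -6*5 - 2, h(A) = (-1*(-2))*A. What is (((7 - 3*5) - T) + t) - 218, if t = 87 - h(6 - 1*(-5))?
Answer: -129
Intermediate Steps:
h(A) = 2*A
t = 65 (t = 87 - 2*(6 - 1*(-5)) = 87 - 2*(6 + 5) = 87 - 2*11 = 87 - 1*22 = 87 - 22 = 65)
T = -32 (T = -30 - 2 = -32)
(((7 - 3*5) - T) + t) - 218 = (((7 - 3*5) - 1*(-32)) + 65) - 218 = (((7 - 15) + 32) + 65) - 218 = ((-8 + 32) + 65) - 218 = (24 + 65) - 218 = 89 - 218 = -129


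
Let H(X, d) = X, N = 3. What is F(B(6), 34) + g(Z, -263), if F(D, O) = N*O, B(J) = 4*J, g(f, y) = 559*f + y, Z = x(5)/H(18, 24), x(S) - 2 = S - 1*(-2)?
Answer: 237/2 ≈ 118.50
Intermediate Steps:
x(S) = 4 + S (x(S) = 2 + (S - 1*(-2)) = 2 + (S + 2) = 2 + (2 + S) = 4 + S)
Z = ½ (Z = (4 + 5)/18 = 9*(1/18) = ½ ≈ 0.50000)
g(f, y) = y + 559*f
F(D, O) = 3*O
F(B(6), 34) + g(Z, -263) = 3*34 + (-263 + 559*(½)) = 102 + (-263 + 559/2) = 102 + 33/2 = 237/2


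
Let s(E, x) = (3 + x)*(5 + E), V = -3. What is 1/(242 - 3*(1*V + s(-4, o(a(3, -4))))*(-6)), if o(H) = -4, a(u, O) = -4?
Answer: 1/170 ≈ 0.0058824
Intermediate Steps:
1/(242 - 3*(1*V + s(-4, o(a(3, -4))))*(-6)) = 1/(242 - 3*(1*(-3) + (15 + 3*(-4) + 5*(-4) - 4*(-4)))*(-6)) = 1/(242 - 3*(-3 + (15 - 12 - 20 + 16))*(-6)) = 1/(242 - 3*(-3 - 1)*(-6)) = 1/(242 - 3*(-4)*(-6)) = 1/(242 + 12*(-6)) = 1/(242 - 72) = 1/170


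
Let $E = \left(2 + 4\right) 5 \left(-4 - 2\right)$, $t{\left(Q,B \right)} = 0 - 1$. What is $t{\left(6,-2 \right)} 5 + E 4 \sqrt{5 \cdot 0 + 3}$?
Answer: $-5 - 720 \sqrt{3} \approx -1252.1$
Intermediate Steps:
$t{\left(Q,B \right)} = -1$
$E = -180$ ($E = 6 \cdot 5 \left(-6\right) = 30 \left(-6\right) = -180$)
$t{\left(6,-2 \right)} 5 + E 4 \sqrt{5 \cdot 0 + 3} = \left(-1\right) 5 + \left(-180\right) 4 \sqrt{5 \cdot 0 + 3} = -5 - 720 \sqrt{0 + 3} = -5 - 720 \sqrt{3}$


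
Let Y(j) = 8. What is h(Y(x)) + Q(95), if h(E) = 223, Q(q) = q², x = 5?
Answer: 9248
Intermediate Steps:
h(Y(x)) + Q(95) = 223 + 95² = 223 + 9025 = 9248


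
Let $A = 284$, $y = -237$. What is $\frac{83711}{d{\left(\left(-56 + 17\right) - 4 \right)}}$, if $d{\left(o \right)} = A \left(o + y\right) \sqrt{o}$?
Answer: $\frac{83711 i \sqrt{43}}{3419360} \approx 0.16054 i$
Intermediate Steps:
$d{\left(o \right)} = \sqrt{o} \left(-67308 + 284 o\right)$ ($d{\left(o \right)} = 284 \left(o - 237\right) \sqrt{o} = 284 \left(-237 + o\right) \sqrt{o} = \left(-67308 + 284 o\right) \sqrt{o} = \sqrt{o} \left(-67308 + 284 o\right)$)
$\frac{83711}{d{\left(\left(-56 + 17\right) - 4 \right)}} = \frac{83711}{284 \sqrt{\left(-56 + 17\right) - 4} \left(-237 + \left(\left(-56 + 17\right) - 4\right)\right)} = \frac{83711}{284 \sqrt{-39 - 4} \left(-237 - 43\right)} = \frac{83711}{284 \sqrt{-43} \left(-237 - 43\right)} = \frac{83711}{284 i \sqrt{43} \left(-280\right)} = \frac{83711}{\left(-79520\right) i \sqrt{43}} = 83711 \frac{i \sqrt{43}}{3419360} = \frac{83711 i \sqrt{43}}{3419360}$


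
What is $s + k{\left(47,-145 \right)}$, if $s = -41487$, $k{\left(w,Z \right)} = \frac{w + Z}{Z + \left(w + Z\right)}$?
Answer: $- \frac{10081243}{243} \approx -41487.0$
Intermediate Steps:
$k{\left(w,Z \right)} = \frac{Z + w}{w + 2 Z}$ ($k{\left(w,Z \right)} = \frac{Z + w}{Z + \left(Z + w\right)} = \frac{Z + w}{w + 2 Z}$)
$s + k{\left(47,-145 \right)} = -41487 + \frac{-145 + 47}{47 + 2 \left(-145\right)} = -41487 + \frac{1}{47 - 290} \left(-98\right) = -41487 + \frac{1}{-243} \left(-98\right) = -41487 - - \frac{98}{243} = -41487 + \frac{98}{243} = - \frac{10081243}{243}$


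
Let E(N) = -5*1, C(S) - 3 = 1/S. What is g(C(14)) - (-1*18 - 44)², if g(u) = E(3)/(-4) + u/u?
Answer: -15367/4 ≈ -3841.8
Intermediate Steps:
C(S) = 3 + 1/S
E(N) = -5
g(u) = 9/4 (g(u) = -5/(-4) + u/u = -5*(-¼) + 1 = 5/4 + 1 = 9/4)
g(C(14)) - (-1*18 - 44)² = 9/4 - (-1*18 - 44)² = 9/4 - (-18 - 44)² = 9/4 - 1*(-62)² = 9/4 - 1*3844 = 9/4 - 3844 = -15367/4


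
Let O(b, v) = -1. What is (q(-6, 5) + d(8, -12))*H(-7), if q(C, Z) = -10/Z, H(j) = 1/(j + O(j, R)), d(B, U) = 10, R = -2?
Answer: -1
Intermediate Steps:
H(j) = 1/(-1 + j) (H(j) = 1/(j - 1) = 1/(-1 + j))
(q(-6, 5) + d(8, -12))*H(-7) = (-10/5 + 10)/(-1 - 7) = (-10*⅕ + 10)/(-8) = (-2 + 10)*(-⅛) = 8*(-⅛) = -1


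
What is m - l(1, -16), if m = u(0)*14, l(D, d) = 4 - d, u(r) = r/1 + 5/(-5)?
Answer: -34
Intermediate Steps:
u(r) = -1 + r (u(r) = r*1 + 5*(-1/5) = r - 1 = -1 + r)
m = -14 (m = (-1 + 0)*14 = -1*14 = -14)
m - l(1, -16) = -14 - (4 - 1*(-16)) = -14 - (4 + 16) = -14 - 1*20 = -14 - 20 = -34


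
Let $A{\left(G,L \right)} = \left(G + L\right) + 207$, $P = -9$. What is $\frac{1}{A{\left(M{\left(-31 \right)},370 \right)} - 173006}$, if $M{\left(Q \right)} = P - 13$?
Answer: $- \frac{1}{172451} \approx -5.7987 \cdot 10^{-6}$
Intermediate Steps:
$M{\left(Q \right)} = -22$ ($M{\left(Q \right)} = -9 - 13 = -22$)
$A{\left(G,L \right)} = 207 + G + L$
$\frac{1}{A{\left(M{\left(-31 \right)},370 \right)} - 173006} = \frac{1}{\left(207 - 22 + 370\right) - 173006} = \frac{1}{555 - 173006} = \frac{1}{-172451} = - \frac{1}{172451}$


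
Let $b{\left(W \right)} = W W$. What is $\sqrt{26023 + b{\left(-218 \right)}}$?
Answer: $\sqrt{73547} \approx 271.2$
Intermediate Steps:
$b{\left(W \right)} = W^{2}$
$\sqrt{26023 + b{\left(-218 \right)}} = \sqrt{26023 + \left(-218\right)^{2}} = \sqrt{26023 + 47524} = \sqrt{73547}$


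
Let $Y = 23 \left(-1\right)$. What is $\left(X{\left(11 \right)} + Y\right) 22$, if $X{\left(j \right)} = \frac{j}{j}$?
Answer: $-484$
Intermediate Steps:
$X{\left(j \right)} = 1$
$Y = -23$
$\left(X{\left(11 \right)} + Y\right) 22 = \left(1 - 23\right) 22 = \left(-22\right) 22 = -484$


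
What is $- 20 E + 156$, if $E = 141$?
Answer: $-2664$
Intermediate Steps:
$- 20 E + 156 = \left(-20\right) 141 + 156 = -2820 + 156 = -2664$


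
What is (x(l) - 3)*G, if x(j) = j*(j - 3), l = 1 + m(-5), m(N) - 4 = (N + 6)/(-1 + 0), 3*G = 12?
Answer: 4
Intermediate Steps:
G = 4 (G = (⅓)*12 = 4)
m(N) = -2 - N (m(N) = 4 + (N + 6)/(-1 + 0) = 4 + (6 + N)/(-1) = 4 + (6 + N)*(-1) = 4 + (-6 - N) = -2 - N)
l = 4 (l = 1 + (-2 - 1*(-5)) = 1 + (-2 + 5) = 1 + 3 = 4)
x(j) = j*(-3 + j)
(x(l) - 3)*G = (4*(-3 + 4) - 3)*4 = (4*1 - 3)*4 = (4 - 3)*4 = 1*4 = 4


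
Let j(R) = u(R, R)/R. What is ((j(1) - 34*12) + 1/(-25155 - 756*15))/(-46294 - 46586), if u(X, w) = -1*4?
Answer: 15035941/3389655600 ≈ 0.0044358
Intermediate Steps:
u(X, w) = -4
j(R) = -4/R
((j(1) - 34*12) + 1/(-25155 - 756*15))/(-46294 - 46586) = ((-4/1 - 34*12) + 1/(-25155 - 756*15))/(-46294 - 46586) = ((-4*1 - 408) + 1/(-25155 - 11340))/(-92880) = ((-4 - 408) + 1/(-36495))*(-1/92880) = (-412 - 1/36495)*(-1/92880) = -15035941/36495*(-1/92880) = 15035941/3389655600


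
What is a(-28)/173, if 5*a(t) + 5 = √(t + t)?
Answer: -1/173 + 2*I*√14/865 ≈ -0.0057803 + 0.0086512*I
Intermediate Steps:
a(t) = -1 + √2*√t/5 (a(t) = -1 + √(t + t)/5 = -1 + √(2*t)/5 = -1 + (√2*√t)/5 = -1 + √2*√t/5)
a(-28)/173 = (-1 + √2*√(-28)/5)/173 = (-1 + √2*(2*I*√7)/5)*(1/173) = (-1 + 2*I*√14/5)*(1/173) = -1/173 + 2*I*√14/865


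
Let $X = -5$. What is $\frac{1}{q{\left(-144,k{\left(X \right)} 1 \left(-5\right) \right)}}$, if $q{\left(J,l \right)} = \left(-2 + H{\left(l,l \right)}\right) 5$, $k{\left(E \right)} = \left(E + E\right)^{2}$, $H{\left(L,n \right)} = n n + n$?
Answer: $\frac{1}{1247490} \approx 8.0161 \cdot 10^{-7}$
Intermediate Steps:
$H{\left(L,n \right)} = n + n^{2}$ ($H{\left(L,n \right)} = n^{2} + n = n + n^{2}$)
$k{\left(E \right)} = 4 E^{2}$ ($k{\left(E \right)} = \left(2 E\right)^{2} = 4 E^{2}$)
$q{\left(J,l \right)} = -10 + 5 l \left(1 + l\right)$ ($q{\left(J,l \right)} = \left(-2 + l \left(1 + l\right)\right) 5 = -10 + 5 l \left(1 + l\right)$)
$\frac{1}{q{\left(-144,k{\left(X \right)} 1 \left(-5\right) \right)}} = \frac{1}{-10 + 5 \cdot 4 \left(-5\right)^{2} \cdot 1 \left(-5\right) \left(1 + 4 \left(-5\right)^{2} \cdot 1 \left(-5\right)\right)} = \frac{1}{-10 + 5 \cdot 4 \cdot 25 \cdot 1 \left(-5\right) \left(1 + 4 \cdot 25 \cdot 1 \left(-5\right)\right)} = \frac{1}{-10 + 5 \cdot 100 \cdot 1 \left(-5\right) \left(1 + 100 \cdot 1 \left(-5\right)\right)} = \frac{1}{-10 + 5 \cdot 100 \left(-5\right) \left(1 + 100 \left(-5\right)\right)} = \frac{1}{-10 + 5 \left(-500\right) \left(1 - 500\right)} = \frac{1}{-10 + 5 \left(-500\right) \left(-499\right)} = \frac{1}{-10 + 1247500} = \frac{1}{1247490}$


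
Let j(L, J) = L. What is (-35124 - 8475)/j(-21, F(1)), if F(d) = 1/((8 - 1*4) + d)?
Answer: 14533/7 ≈ 2076.1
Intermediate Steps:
F(d) = 1/(4 + d) (F(d) = 1/((8 - 4) + d) = 1/(4 + d))
(-35124 - 8475)/j(-21, F(1)) = (-35124 - 8475)/(-21) = -43599*(-1/21) = 14533/7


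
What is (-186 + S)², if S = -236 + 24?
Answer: 158404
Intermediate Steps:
S = -212
(-186 + S)² = (-186 - 212)² = (-398)² = 158404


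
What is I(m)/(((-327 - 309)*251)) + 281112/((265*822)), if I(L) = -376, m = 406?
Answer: 35343946/27337665 ≈ 1.2929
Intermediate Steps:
I(m)/(((-327 - 309)*251)) + 281112/((265*822)) = -376*1/(251*(-327 - 309)) + 281112/((265*822)) = -376/((-636*251)) + 281112/217830 = -376/(-159636) + 281112*(1/217830) = -376*(-1/159636) + 884/685 = 94/39909 + 884/685 = 35343946/27337665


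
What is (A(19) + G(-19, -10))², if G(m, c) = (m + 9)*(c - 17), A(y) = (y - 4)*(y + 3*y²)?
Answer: 282240000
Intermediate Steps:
A(y) = (-4 + y)*(y + 3*y²)
G(m, c) = (-17 + c)*(9 + m) (G(m, c) = (9 + m)*(-17 + c) = (-17 + c)*(9 + m))
(A(19) + G(-19, -10))² = (19*(-4 - 11*19 + 3*19²) + (-153 - 17*(-19) + 9*(-10) - 10*(-19)))² = (19*(-4 - 209 + 3*361) + (-153 + 323 - 90 + 190))² = (19*(-4 - 209 + 1083) + 270)² = (19*870 + 270)² = (16530 + 270)² = 16800² = 282240000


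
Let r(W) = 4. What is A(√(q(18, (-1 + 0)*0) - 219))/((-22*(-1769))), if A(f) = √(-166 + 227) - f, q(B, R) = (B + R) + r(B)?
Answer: √61/38918 - I*√197/38918 ≈ 0.00020068 - 0.00036065*I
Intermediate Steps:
q(B, R) = 4 + B + R (q(B, R) = (B + R) + 4 = 4 + B + R)
A(f) = √61 - f
A(√(q(18, (-1 + 0)*0) - 219))/((-22*(-1769))) = (√61 - √((4 + 18 + (-1 + 0)*0) - 219))/((-22*(-1769))) = (√61 - √((4 + 18 - 1*0) - 219))/38918 = (√61 - √((4 + 18 + 0) - 219))*(1/38918) = (√61 - √(22 - 219))*(1/38918) = (√61 - √(-197))*(1/38918) = (√61 - I*√197)*(1/38918) = √61/38918 - I*√197/38918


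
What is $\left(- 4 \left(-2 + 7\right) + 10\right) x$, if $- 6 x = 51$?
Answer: $85$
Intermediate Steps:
$x = - \frac{17}{2}$ ($x = \left(- \frac{1}{6}\right) 51 = - \frac{17}{2} \approx -8.5$)
$\left(- 4 \left(-2 + 7\right) + 10\right) x = \left(- 4 \left(-2 + 7\right) + 10\right) \left(- \frac{17}{2}\right) = \left(\left(-4\right) 5 + 10\right) \left(- \frac{17}{2}\right) = \left(-20 + 10\right) \left(- \frac{17}{2}\right) = \left(-10\right) \left(- \frac{17}{2}\right) = 85$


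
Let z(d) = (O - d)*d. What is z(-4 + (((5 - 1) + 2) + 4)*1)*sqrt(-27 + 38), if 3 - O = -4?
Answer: 6*sqrt(11) ≈ 19.900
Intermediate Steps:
O = 7 (O = 3 - 1*(-4) = 3 + 4 = 7)
z(d) = d*(7 - d) (z(d) = (7 - d)*d = d*(7 - d))
z(-4 + (((5 - 1) + 2) + 4)*1)*sqrt(-27 + 38) = ((-4 + (((5 - 1) + 2) + 4)*1)*(7 - (-4 + (((5 - 1) + 2) + 4)*1)))*sqrt(-27 + 38) = ((-4 + ((4 + 2) + 4)*1)*(7 - (-4 + ((4 + 2) + 4)*1)))*sqrt(11) = ((-4 + (6 + 4)*1)*(7 - (-4 + (6 + 4)*1)))*sqrt(11) = ((-4 + 10*1)*(7 - (-4 + 10*1)))*sqrt(11) = ((-4 + 10)*(7 - (-4 + 10)))*sqrt(11) = (6*(7 - 1*6))*sqrt(11) = (6*(7 - 6))*sqrt(11) = (6*1)*sqrt(11) = 6*sqrt(11)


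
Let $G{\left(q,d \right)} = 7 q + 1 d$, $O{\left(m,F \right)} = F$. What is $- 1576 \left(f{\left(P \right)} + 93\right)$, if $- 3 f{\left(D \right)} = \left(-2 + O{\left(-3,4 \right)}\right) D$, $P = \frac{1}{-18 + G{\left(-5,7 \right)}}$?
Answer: $- \frac{10114768}{69} \approx -1.4659 \cdot 10^{5}$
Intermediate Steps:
$G{\left(q,d \right)} = d + 7 q$ ($G{\left(q,d \right)} = 7 q + d = d + 7 q$)
$P = - \frac{1}{46}$ ($P = \frac{1}{-18 + \left(7 + 7 \left(-5\right)\right)} = \frac{1}{-18 + \left(7 - 35\right)} = \frac{1}{-18 - 28} = \frac{1}{-46} = - \frac{1}{46} \approx -0.021739$)
$f{\left(D \right)} = - \frac{2 D}{3}$ ($f{\left(D \right)} = - \frac{\left(-2 + 4\right) D}{3} = - \frac{2 D}{3}$)
$- 1576 \left(f{\left(P \right)} + 93\right) = - 1576 \left(\left(- \frac{2}{3}\right) \left(- \frac{1}{46}\right) + 93\right) = - 1576 \left(\frac{1}{69} + 93\right) = \left(-1576\right) \frac{6418}{69} = - \frac{10114768}{69}$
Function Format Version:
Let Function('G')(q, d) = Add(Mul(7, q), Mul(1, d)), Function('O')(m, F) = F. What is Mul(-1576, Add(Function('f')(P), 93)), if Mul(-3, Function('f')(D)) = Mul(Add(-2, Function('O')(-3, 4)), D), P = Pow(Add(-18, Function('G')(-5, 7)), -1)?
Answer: Rational(-10114768, 69) ≈ -1.4659e+5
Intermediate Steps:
Function('G')(q, d) = Add(d, Mul(7, q)) (Function('G')(q, d) = Add(Mul(7, q), d) = Add(d, Mul(7, q)))
P = Rational(-1, 46) (P = Pow(Add(-18, Add(7, Mul(7, -5))), -1) = Pow(Add(-18, Add(7, -35)), -1) = Pow(Add(-18, -28), -1) = Pow(-46, -1) = Rational(-1, 46) ≈ -0.021739)
Function('f')(D) = Mul(Rational(-2, 3), D) (Function('f')(D) = Mul(Rational(-1, 3), Mul(Add(-2, 4), D)) = Mul(Rational(-1, 3), Mul(2, D)) = Mul(Rational(-2, 3), D))
Mul(-1576, Add(Function('f')(P), 93)) = Mul(-1576, Add(Mul(Rational(-2, 3), Rational(-1, 46)), 93)) = Mul(-1576, Add(Rational(1, 69), 93)) = Mul(-1576, Rational(6418, 69)) = Rational(-10114768, 69)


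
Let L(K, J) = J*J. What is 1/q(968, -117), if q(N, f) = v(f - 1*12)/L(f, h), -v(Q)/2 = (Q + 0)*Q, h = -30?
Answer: -50/1849 ≈ -0.027042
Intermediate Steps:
L(K, J) = J²
v(Q) = -2*Q² (v(Q) = -2*(Q + 0)*Q = -2*Q*Q = -2*Q²)
q(N, f) = -(-12 + f)²/450 (q(N, f) = (-2*(f - 1*12)²)/((-30)²) = -2*(f - 12)²/900 = -2*(-12 + f)²*(1/900) = -(-12 + f)²/450)
1/q(968, -117) = 1/(-(-12 - 117)²/450) = 1/(-1/450*(-129)²) = 1/(-1/450*16641) = 1/(-1849/50) = -50/1849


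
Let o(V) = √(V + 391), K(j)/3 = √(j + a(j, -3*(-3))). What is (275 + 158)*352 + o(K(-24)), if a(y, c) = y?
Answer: 152416 + √(391 + 12*I*√3) ≈ 1.5244e+5 + 0.52538*I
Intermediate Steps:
K(j) = 3*√2*√j (K(j) = 3*√(j + j) = 3*√(2*j) = 3*(√2*√j) = 3*√2*√j)
o(V) = √(391 + V)
(275 + 158)*352 + o(K(-24)) = (275 + 158)*352 + √(391 + 3*√2*√(-24)) = 433*352 + √(391 + 3*√2*(2*I*√6)) = 152416 + √(391 + 12*I*√3)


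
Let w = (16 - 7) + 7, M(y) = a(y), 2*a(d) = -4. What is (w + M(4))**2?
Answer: 196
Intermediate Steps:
a(d) = -2 (a(d) = (1/2)*(-4) = -2)
M(y) = -2
w = 16 (w = 9 + 7 = 16)
(w + M(4))**2 = (16 - 2)**2 = 14**2 = 196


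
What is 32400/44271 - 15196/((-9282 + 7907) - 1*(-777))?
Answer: 38450962/1470781 ≈ 26.143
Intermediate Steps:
32400/44271 - 15196/((-9282 + 7907) - 1*(-777)) = 32400*(1/44271) - 15196/(-1375 + 777) = 3600/4919 - 15196/(-598) = 3600/4919 - 15196*(-1/598) = 3600/4919 + 7598/299 = 38450962/1470781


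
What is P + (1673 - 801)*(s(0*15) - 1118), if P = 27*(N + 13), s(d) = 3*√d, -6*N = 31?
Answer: -1949369/2 ≈ -9.7468e+5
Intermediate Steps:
N = -31/6 (N = -⅙*31 = -31/6 ≈ -5.1667)
P = 423/2 (P = 27*(-31/6 + 13) = 27*(47/6) = 423/2 ≈ 211.50)
P + (1673 - 801)*(s(0*15) - 1118) = 423/2 + (1673 - 801)*(3*√(0*15) - 1118) = 423/2 + 872*(3*√0 - 1118) = 423/2 + 872*(3*0 - 1118) = 423/2 + 872*(0 - 1118) = 423/2 + 872*(-1118) = 423/2 - 974896 = -1949369/2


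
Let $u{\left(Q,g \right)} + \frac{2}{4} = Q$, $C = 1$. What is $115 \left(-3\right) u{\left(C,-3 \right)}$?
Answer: $- \frac{345}{2} \approx -172.5$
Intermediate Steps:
$u{\left(Q,g \right)} = - \frac{1}{2} + Q$
$115 \left(-3\right) u{\left(C,-3 \right)} = 115 \left(-3\right) \left(- \frac{1}{2} + 1\right) = \left(-345\right) \frac{1}{2} = - \frac{345}{2}$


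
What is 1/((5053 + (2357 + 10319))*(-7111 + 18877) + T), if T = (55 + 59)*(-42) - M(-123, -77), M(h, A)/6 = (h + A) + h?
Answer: 1/208596564 ≈ 4.7939e-9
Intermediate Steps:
M(h, A) = 6*A + 12*h (M(h, A) = 6*((h + A) + h) = 6*((A + h) + h) = 6*(A + 2*h) = 6*A + 12*h)
T = -2850 (T = (55 + 59)*(-42) - (6*(-77) + 12*(-123)) = 114*(-42) - (-462 - 1476) = -4788 - 1*(-1938) = -4788 + 1938 = -2850)
1/((5053 + (2357 + 10319))*(-7111 + 18877) + T) = 1/((5053 + (2357 + 10319))*(-7111 + 18877) - 2850) = 1/((5053 + 12676)*11766 - 2850) = 1/(17729*11766 - 2850) = 1/(208599414 - 2850) = 1/208596564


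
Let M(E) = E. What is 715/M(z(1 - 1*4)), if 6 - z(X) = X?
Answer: 715/9 ≈ 79.444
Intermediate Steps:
z(X) = 6 - X
715/M(z(1 - 1*4)) = 715/(6 - (1 - 1*4)) = 715/(6 - (1 - 4)) = 715/(6 - 1*(-3)) = 715/(6 + 3) = 715/9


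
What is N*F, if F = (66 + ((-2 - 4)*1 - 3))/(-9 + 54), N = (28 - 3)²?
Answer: 2375/3 ≈ 791.67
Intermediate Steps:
N = 625 (N = 25² = 625)
F = 19/15 (F = (66 + (-6*1 - 3))/45 = (66 + (-6 - 3))*(1/45) = (66 - 9)*(1/45) = 57*(1/45) = 19/15 ≈ 1.2667)
N*F = 625*(19/15) = 2375/3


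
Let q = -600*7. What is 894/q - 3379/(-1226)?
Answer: 1091313/429100 ≈ 2.5433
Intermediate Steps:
q = -4200
894/q - 3379/(-1226) = 894/(-4200) - 3379/(-1226) = 894*(-1/4200) - 3379*(-1/1226) = -149/700 + 3379/1226 = 1091313/429100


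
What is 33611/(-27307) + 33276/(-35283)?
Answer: -698188215/321157627 ≈ -2.1740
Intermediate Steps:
33611/(-27307) + 33276/(-35283) = 33611*(-1/27307) + 33276*(-1/35283) = -33611/27307 - 11092/11761 = -698188215/321157627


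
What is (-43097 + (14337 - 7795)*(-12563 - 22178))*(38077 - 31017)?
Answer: -1604870156140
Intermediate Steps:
(-43097 + (14337 - 7795)*(-12563 - 22178))*(38077 - 31017) = (-43097 + 6542*(-34741))*7060 = (-43097 - 227275622)*7060 = -227318719*7060 = -1604870156140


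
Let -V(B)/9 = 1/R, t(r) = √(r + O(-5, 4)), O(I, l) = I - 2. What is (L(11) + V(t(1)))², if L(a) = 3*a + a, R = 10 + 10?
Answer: 758641/400 ≈ 1896.6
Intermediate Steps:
O(I, l) = -2 + I
R = 20
L(a) = 4*a
t(r) = √(-7 + r) (t(r) = √(r + (-2 - 5)) = √(r - 7) = √(-7 + r))
V(B) = -9/20
(L(11) + V(t(1)))² = (4*11 - 9/20)² = (44 - 9/20)² = (871/20)² = 758641/400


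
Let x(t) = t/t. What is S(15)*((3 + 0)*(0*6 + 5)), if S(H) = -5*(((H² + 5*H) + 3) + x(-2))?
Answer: -22800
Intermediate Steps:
x(t) = 1
S(H) = -20 - 25*H - 5*H² (S(H) = -5*(((H² + 5*H) + 3) + 1) = -5*((3 + H² + 5*H) + 1) = -5*(4 + H² + 5*H) = -20 - 25*H - 5*H²)
S(15)*((3 + 0)*(0*6 + 5)) = (-20 - 25*15 - 5*15²)*((3 + 0)*(0*6 + 5)) = (-20 - 375 - 5*225)*(3*(0 + 5)) = (-20 - 375 - 1125)*(3*5) = -1520*15 = -22800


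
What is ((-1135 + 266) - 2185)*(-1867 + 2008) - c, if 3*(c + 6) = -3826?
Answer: -1287998/3 ≈ -4.2933e+5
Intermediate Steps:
c = -3844/3 (c = -6 + (⅓)*(-3826) = -6 - 3826/3 = -3844/3 ≈ -1281.3)
((-1135 + 266) - 2185)*(-1867 + 2008) - c = ((-1135 + 266) - 2185)*(-1867 + 2008) - 1*(-3844/3) = (-869 - 2185)*141 + 3844/3 = -3054*141 + 3844/3 = -430614 + 3844/3 = -1287998/3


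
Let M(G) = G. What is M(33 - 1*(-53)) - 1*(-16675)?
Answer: 16761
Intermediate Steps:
M(33 - 1*(-53)) - 1*(-16675) = (33 - 1*(-53)) - 1*(-16675) = (33 + 53) + 16675 = 86 + 16675 = 16761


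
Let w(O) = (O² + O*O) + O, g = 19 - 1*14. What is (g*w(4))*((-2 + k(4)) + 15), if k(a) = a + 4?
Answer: 3780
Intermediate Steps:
k(a) = 4 + a
g = 5 (g = 19 - 14 = 5)
w(O) = O + 2*O² (w(O) = (O² + O²) + O = 2*O² + O = O + 2*O²)
(g*w(4))*((-2 + k(4)) + 15) = (5*(4*(1 + 2*4)))*((-2 + (4 + 4)) + 15) = (5*(4*(1 + 8)))*((-2 + 8) + 15) = (5*(4*9))*(6 + 15) = (5*36)*21 = 180*21 = 3780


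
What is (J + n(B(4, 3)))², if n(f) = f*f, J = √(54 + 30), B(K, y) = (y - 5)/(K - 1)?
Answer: 6820/81 + 16*√21/9 ≈ 92.344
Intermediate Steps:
B(K, y) = (-5 + y)/(-1 + K)
J = 2*√21 (J = √84 = 2*√21 ≈ 9.1651)
n(f) = f²
(J + n(B(4, 3)))² = (2*√21 + ((-5 + 3)/(-1 + 4))²)² = (2*√21 + (-2/3)²)² = (2*√21 + ((⅓)*(-2))²)² = (2*√21 + (-⅔)²)² = (2*√21 + 4/9)² = (4/9 + 2*√21)²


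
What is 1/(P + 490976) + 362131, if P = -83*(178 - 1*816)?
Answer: 196973914831/543930 ≈ 3.6213e+5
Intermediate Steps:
P = 52954 (P = -83*(178 - 816) = -83*(-638) = 52954)
1/(P + 490976) + 362131 = 1/(52954 + 490976) + 362131 = 1/543930 + 362131 = 196973914831/543930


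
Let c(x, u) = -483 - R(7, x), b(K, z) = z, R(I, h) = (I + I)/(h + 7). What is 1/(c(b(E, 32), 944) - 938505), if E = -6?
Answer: -39/36620546 ≈ -1.0650e-6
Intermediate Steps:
R(I, h) = 2*I/(7 + h) (R(I, h) = (2*I)/(7 + h) = 2*I/(7 + h))
c(x, u) = -483 - 14/(7 + x) (c(x, u) = -483 - 2*7/(7 + x) = -483 - 14/(7 + x))
1/(c(b(E, 32), 944) - 938505) = 1/(7*(-485 - 69*32)/(7 + 32) - 938505) = 1/(7*(-485 - 2208)/39 - 938505) = 1/(7*(1/39)*(-2693) - 938505) = 1/(-18851/39 - 938505) = 1/(-36620546/39) = -39/36620546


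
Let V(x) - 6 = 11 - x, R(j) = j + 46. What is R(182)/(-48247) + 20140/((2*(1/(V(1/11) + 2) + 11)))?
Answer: 5318721692/5837887 ≈ 911.07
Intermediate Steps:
R(j) = 46 + j
V(x) = 17 - x (V(x) = 6 + (11 - x) = 17 - x)
R(182)/(-48247) + 20140/((2*(1/(V(1/11) + 2) + 11))) = (46 + 182)/(-48247) + 20140/((2*(1/((17 - 1/11) + 2) + 11))) = 228*(-1/48247) + 20140/((2*(1/((17 - 1*1/11) + 2) + 11))) = -228/48247 + 20140/((2*(1/((17 - 1/11) + 2) + 11))) = -228/48247 + 20140/((2*(1/(186/11 + 2) + 11))) = -228/48247 + 20140/((2*(1/(208/11) + 11))) = -228/48247 + 20140/((2*(11/208 + 11))) = -228/48247 + 20140/((2*(2299/208))) = -228/48247 + 20140/(2299/104) = -228/48247 + 20140*(104/2299) = -228/48247 + 110240/121 = 5318721692/5837887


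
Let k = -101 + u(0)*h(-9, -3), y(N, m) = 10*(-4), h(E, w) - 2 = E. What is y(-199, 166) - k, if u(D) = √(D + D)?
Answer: 61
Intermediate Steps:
u(D) = √2*√D (u(D) = √(2*D) = √2*√D)
h(E, w) = 2 + E
y(N, m) = -40
k = -101 (k = -101 + (√2*√0)*(2 - 9) = -101 + (√2*0)*(-7) = -101 + 0*(-7) = -101 + 0 = -101)
y(-199, 166) - k = -40 - 1*(-101) = -40 + 101 = 61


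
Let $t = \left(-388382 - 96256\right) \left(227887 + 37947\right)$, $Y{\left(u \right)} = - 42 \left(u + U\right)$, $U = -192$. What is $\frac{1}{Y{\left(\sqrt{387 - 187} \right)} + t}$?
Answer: $- \frac{1533729167}{197595313247347162476} + \frac{5 \sqrt{2}}{197595313247347162476} \approx -7.762 \cdot 10^{-12}$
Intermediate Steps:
$Y{\left(u \right)} = 8064 - 42 u$ ($Y{\left(u \right)} = - 42 \left(u - 192\right) = - 42 \left(-192 + u\right) = 8064 - 42 u$)
$t = -128833258092$ ($t = \left(-484638\right) 265834 = -128833258092$)
$\frac{1}{Y{\left(\sqrt{387 - 187} \right)} + t} = \frac{1}{\left(8064 - 42 \sqrt{387 - 187}\right) - 128833258092} = \frac{1}{\left(8064 - 42 \sqrt{200}\right) - 128833258092} = \frac{1}{\left(8064 - 42 \cdot 10 \sqrt{2}\right) - 128833258092} = \frac{1}{\left(8064 - 420 \sqrt{2}\right) - 128833258092} = \frac{1}{-128833250028 - 420 \sqrt{2}}$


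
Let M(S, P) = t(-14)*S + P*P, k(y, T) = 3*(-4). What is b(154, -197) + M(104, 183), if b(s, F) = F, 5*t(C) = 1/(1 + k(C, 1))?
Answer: 1830956/55 ≈ 33290.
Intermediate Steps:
k(y, T) = -12
t(C) = -1/55 (t(C) = 1/(5*(1 - 12)) = (⅕)/(-11) = (⅕)*(-1/11) = -1/55)
M(S, P) = P² - S/55 (M(S, P) = -S/55 + P*P = -S/55 + P² = P² - S/55)
b(154, -197) + M(104, 183) = -197 + (183² - 1/55*104) = -197 + (33489 - 104/55) = -197 + 1841791/55 = 1830956/55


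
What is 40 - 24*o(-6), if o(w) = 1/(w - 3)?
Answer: 128/3 ≈ 42.667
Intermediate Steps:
o(w) = 1/(-3 + w)
40 - 24*o(-6) = 40 - 24/(-3 - 6) = 40 - 24/(-9) = 40 - 24*(-⅑) = 40 + 8/3 = 128/3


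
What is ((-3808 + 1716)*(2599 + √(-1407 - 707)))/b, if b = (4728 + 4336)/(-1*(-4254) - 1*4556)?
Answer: 205250827/1133 + 78973*I*√2114/1133 ≈ 1.8116e+5 + 3204.8*I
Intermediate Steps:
b = -4532/151 (b = 9064/(4254 - 4556) = 9064/(-302) = 9064*(-1/302) = -4532/151 ≈ -30.013)
((-3808 + 1716)*(2599 + √(-1407 - 707)))/b = ((-3808 + 1716)*(2599 + √(-1407 - 707)))/(-4532/151) = -2092*(2599 + √(-2114))*(-151/4532) = -2092*(2599 + I*√2114)*(-151/4532) = (-5437108 - 2092*I*√2114)*(-151/4532) = 205250827/1133 + 78973*I*√2114/1133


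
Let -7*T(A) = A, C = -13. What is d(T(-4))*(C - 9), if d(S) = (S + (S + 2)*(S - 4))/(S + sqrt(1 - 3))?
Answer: 17776/399 - 4444*I*sqrt(2)/57 ≈ 44.551 - 110.26*I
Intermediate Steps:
T(A) = -A/7
d(S) = (S + (-4 + S)*(2 + S))/(S + I*sqrt(2)) (d(S) = (S + (2 + S)*(-4 + S))/(S + sqrt(-2)) = (S + (-4 + S)*(2 + S))/(S + I*sqrt(2)))
d(T(-4))*(C - 9) = ((-8 + (-1/7*(-4))**2 - (-1)*(-4)/7)/(-1/7*(-4) + I*sqrt(2)))*(-13 - 9) = ((-8 + (4/7)**2 - 1*4/7)/(4/7 + I*sqrt(2)))*(-22) = ((-8 + 16/49 - 4/7)/(4/7 + I*sqrt(2)))*(-22) = (-404/49/(4/7 + I*sqrt(2)))*(-22) = -404/(49*(4/7 + I*sqrt(2)))*(-22) = 8888/(49*(4/7 + I*sqrt(2)))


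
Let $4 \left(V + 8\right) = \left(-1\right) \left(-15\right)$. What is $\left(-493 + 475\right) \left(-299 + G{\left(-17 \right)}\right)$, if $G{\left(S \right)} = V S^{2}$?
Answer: $\frac{54981}{2} \approx 27491.0$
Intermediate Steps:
$V = - \frac{17}{4}$ ($V = -8 + \frac{\left(-1\right) \left(-15\right)}{4} = -8 + \frac{1}{4} \cdot 15 = -8 + \frac{15}{4} = - \frac{17}{4} \approx -4.25$)
$G{\left(S \right)} = - \frac{17 S^{2}}{4}$
$\left(-493 + 475\right) \left(-299 + G{\left(-17 \right)}\right) = \left(-493 + 475\right) \left(-299 - \frac{17 \left(-17\right)^{2}}{4}\right) = - 18 \left(-299 - \frac{4913}{4}\right) = \left(-18\right) \left(- \frac{6109}{4}\right) = \frac{54981}{2}$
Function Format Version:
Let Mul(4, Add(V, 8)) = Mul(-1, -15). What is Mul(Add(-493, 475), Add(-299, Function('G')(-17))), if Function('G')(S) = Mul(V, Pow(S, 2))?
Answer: Rational(54981, 2) ≈ 27491.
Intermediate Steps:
V = Rational(-17, 4) (V = Add(-8, Mul(Rational(1, 4), Mul(-1, -15))) = Add(-8, Mul(Rational(1, 4), 15)) = Add(-8, Rational(15, 4)) = Rational(-17, 4) ≈ -4.2500)
Function('G')(S) = Mul(Rational(-17, 4), Pow(S, 2))
Mul(Add(-493, 475), Add(-299, Function('G')(-17))) = Mul(Add(-493, 475), Add(-299, Mul(Rational(-17, 4), Pow(-17, 2)))) = Mul(-18, Add(-299, Mul(Rational(-17, 4), 289))) = Mul(-18, Add(-299, Rational(-4913, 4))) = Mul(-18, Rational(-6109, 4)) = Rational(54981, 2)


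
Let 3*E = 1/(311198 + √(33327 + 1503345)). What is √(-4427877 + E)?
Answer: √(-258823836832379959414851546 - 804786636*√96042)/7645473042 ≈ 2104.3*I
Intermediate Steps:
E = 1/(3*(311198 + 4*√96042)) (E = 1/(3*(311198 + √(33327 + 1503345))) = 1/(3*(311198 + √1536672)) = 1/(3*(311198 + 4*√96042)) ≈ 1.0669e-6)
√(-4427877 + E) = √(-4427877 + (155599/145263987798 - √96042/72631993899)) = √(-643211070498889247/145263987798 - √96042/72631993899)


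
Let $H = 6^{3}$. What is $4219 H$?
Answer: $911304$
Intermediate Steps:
$H = 216$
$4219 H = 4219 \cdot 216 = 911304$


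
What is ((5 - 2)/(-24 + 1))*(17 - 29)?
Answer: 36/23 ≈ 1.5652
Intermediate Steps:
((5 - 2)/(-24 + 1))*(17 - 29) = (3/(-23))*(-12) = (3*(-1/23))*(-12) = -3/23*(-12) = 36/23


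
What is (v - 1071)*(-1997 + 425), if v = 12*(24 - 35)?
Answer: 1891116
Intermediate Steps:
v = -132 (v = 12*(-11) = -132)
(v - 1071)*(-1997 + 425) = (-132 - 1071)*(-1997 + 425) = -1203*(-1572) = 1891116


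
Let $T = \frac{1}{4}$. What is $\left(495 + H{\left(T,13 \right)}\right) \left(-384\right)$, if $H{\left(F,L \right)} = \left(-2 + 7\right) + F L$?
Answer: $-193248$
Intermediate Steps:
$T = \frac{1}{4} \approx 0.25$
$H{\left(F,L \right)} = 5 + F L$
$\left(495 + H{\left(T,13 \right)}\right) \left(-384\right) = \left(495 + \left(5 + \frac{1}{4} \cdot 13\right)\right) \left(-384\right) = \left(495 + \left(5 + \frac{13}{4}\right)\right) \left(-384\right) = \left(495 + \frac{33}{4}\right) \left(-384\right) = \frac{2013}{4} \left(-384\right) = -193248$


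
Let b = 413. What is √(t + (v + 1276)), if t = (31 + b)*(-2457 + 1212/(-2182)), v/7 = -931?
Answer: I*√1305018876693/1091 ≈ 1047.1*I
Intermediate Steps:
v = -6517 (v = 7*(-931) = -6517)
t = -1190449692/1091 (t = (31 + 413)*(-2457 + 1212/(-2182)) = 444*(-2457 + 1212*(-1/2182)) = 444*(-2457 - 606/1091) = 444*(-2681193/1091) = -1190449692/1091 ≈ -1.0912e+6)
√(t + (v + 1276)) = √(-1190449692/1091 + (-6517 + 1276)) = √(-1190449692/1091 - 5241) = √(-1196167623/1091) = I*√1305018876693/1091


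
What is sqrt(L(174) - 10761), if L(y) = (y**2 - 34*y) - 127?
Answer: 4*sqrt(842) ≈ 116.07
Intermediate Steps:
L(y) = -127 + y**2 - 34*y
sqrt(L(174) - 10761) = sqrt((-127 + 174**2 - 34*174) - 10761) = sqrt((-127 + 30276 - 5916) - 10761) = sqrt(24233 - 10761) = sqrt(13472) = 4*sqrt(842)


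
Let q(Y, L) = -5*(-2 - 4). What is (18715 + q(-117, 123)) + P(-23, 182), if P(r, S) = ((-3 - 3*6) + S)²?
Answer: 44666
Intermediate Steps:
q(Y, L) = 30 (q(Y, L) = -5*(-6) = 30)
P(r, S) = (-21 + S)² (P(r, S) = ((-3 - 18) + S)² = (-21 + S)²)
(18715 + q(-117, 123)) + P(-23, 182) = (18715 + 30) + (-21 + 182)² = 18745 + 161² = 18745 + 25921 = 44666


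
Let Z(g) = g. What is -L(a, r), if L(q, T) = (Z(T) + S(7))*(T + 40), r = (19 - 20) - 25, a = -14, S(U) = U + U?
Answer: 168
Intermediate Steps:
S(U) = 2*U
r = -26 (r = -1 - 25 = -26)
L(q, T) = (14 + T)*(40 + T) (L(q, T) = (T + 2*7)*(T + 40) = (T + 14)*(40 + T) = (14 + T)*(40 + T))
-L(a, r) = -(560 + (-26)**2 + 54*(-26)) = -(560 + 676 - 1404) = -1*(-168) = 168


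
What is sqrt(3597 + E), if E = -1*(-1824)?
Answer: sqrt(5421) ≈ 73.627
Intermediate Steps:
E = 1824
sqrt(3597 + E) = sqrt(3597 + 1824) = sqrt(5421)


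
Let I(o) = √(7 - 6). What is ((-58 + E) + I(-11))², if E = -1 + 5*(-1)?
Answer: 3969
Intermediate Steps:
I(o) = 1 (I(o) = √1 = 1)
E = -6 (E = -1 - 5 = -6)
((-58 + E) + I(-11))² = ((-58 - 6) + 1)² = (-64 + 1)² = (-63)² = 3969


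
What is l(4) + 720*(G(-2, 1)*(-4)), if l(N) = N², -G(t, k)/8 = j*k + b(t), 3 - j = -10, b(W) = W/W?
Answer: 322576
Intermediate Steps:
b(W) = 1
j = 13 (j = 3 - 1*(-10) = 3 + 10 = 13)
G(t, k) = -8 - 104*k (G(t, k) = -8*(13*k + 1) = -8*(1 + 13*k) = -8 - 104*k)
l(4) + 720*(G(-2, 1)*(-4)) = 4² + 720*((-8 - 104*1)*(-4)) = 16 + 720*((-8 - 104)*(-4)) = 16 + 720*(-112*(-4)) = 16 + 720*448 = 16 + 322560 = 322576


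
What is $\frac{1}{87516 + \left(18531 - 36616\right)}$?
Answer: $\frac{1}{69431} \approx 1.4403 \cdot 10^{-5}$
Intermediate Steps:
$\frac{1}{87516 + \left(18531 - 36616\right)} = \frac{1}{87516 - 18085} = \frac{1}{69431}$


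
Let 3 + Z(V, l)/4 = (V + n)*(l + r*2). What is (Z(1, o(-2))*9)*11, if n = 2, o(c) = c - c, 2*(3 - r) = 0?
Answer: 5940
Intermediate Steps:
r = 3 (r = 3 - ½*0 = 3 + 0 = 3)
o(c) = 0
Z(V, l) = -12 + 4*(2 + V)*(6 + l) (Z(V, l) = -12 + 4*((V + 2)*(l + 3*2)) = -12 + 4*((2 + V)*(l + 6)) = -12 + 4*((2 + V)*(6 + l)) = -12 + 4*(2 + V)*(6 + l))
(Z(1, o(-2))*9)*11 = ((36 + 8*0 + 24*1 + 4*1*0)*9)*11 = ((36 + 0 + 24 + 0)*9)*11 = (60*9)*11 = 540*11 = 5940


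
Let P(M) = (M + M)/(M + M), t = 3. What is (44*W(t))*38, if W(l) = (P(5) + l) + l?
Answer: 11704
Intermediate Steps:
P(M) = 1 (P(M) = (2*M)/((2*M)) = (2*M)*(1/(2*M)) = 1)
W(l) = 1 + 2*l (W(l) = (1 + l) + l = 1 + 2*l)
(44*W(t))*38 = (44*(1 + 2*3))*38 = (44*(1 + 6))*38 = (44*7)*38 = 308*38 = 11704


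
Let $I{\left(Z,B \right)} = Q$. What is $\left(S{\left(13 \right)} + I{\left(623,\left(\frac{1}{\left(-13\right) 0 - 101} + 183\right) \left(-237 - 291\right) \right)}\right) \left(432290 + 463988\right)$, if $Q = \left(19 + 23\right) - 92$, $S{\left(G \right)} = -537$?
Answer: $-526115186$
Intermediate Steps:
$Q = -50$ ($Q = 42 - 92 = -50$)
$I{\left(Z,B \right)} = -50$
$\left(S{\left(13 \right)} + I{\left(623,\left(\frac{1}{\left(-13\right) 0 - 101} + 183\right) \left(-237 - 291\right) \right)}\right) \left(432290 + 463988\right) = \left(-537 - 50\right) \left(432290 + 463988\right) = \left(-587\right) 896278 = -526115186$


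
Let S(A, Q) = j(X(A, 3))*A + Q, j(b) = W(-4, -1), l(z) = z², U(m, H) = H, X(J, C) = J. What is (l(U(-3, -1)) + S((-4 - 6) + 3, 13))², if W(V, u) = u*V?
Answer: 196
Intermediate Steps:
W(V, u) = V*u
j(b) = 4 (j(b) = -4*(-1) = 4)
S(A, Q) = Q + 4*A (S(A, Q) = 4*A + Q = Q + 4*A)
(l(U(-3, -1)) + S((-4 - 6) + 3, 13))² = ((-1)² + (13 + 4*((-4 - 6) + 3)))² = (1 + (13 + 4*(-10 + 3)))² = (1 + (13 + 4*(-7)))² = (1 + (13 - 28))² = (1 - 15)² = (-14)² = 196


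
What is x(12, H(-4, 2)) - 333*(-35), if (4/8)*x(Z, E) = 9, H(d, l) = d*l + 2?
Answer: 11673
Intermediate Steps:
H(d, l) = 2 + d*l
x(Z, E) = 18 (x(Z, E) = 2*9 = 18)
x(12, H(-4, 2)) - 333*(-35) = 18 - 333*(-35) = 18 + 11655 = 11673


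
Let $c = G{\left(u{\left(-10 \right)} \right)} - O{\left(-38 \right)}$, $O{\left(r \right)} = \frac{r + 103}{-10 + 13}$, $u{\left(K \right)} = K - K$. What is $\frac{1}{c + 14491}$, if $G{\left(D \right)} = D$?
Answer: $\frac{3}{43408} \approx 6.9112 \cdot 10^{-5}$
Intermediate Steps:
$u{\left(K \right)} = 0$
$O{\left(r \right)} = \frac{103}{3} + \frac{r}{3}$ ($O{\left(r \right)} = \frac{103 + r}{3} = \left(103 + r\right) \frac{1}{3} = \frac{103}{3} + \frac{r}{3}$)
$c = - \frac{65}{3}$ ($c = 0 - \left(\frac{103}{3} + \frac{1}{3} \left(-38\right)\right) = 0 - \left(\frac{103}{3} - \frac{38}{3}\right) = 0 - \frac{65}{3} = - \frac{65}{3} \approx -21.667$)
$\frac{1}{c + 14491} = \frac{1}{- \frac{65}{3} + 14491} = \frac{1}{\frac{43408}{3}} = \frac{3}{43408}$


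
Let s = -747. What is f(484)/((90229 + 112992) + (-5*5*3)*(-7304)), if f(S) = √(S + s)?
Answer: I*√263/751021 ≈ 2.1594e-5*I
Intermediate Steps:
f(S) = √(-747 + S) (f(S) = √(S - 747) = √(-747 + S))
f(484)/((90229 + 112992) + (-5*5*3)*(-7304)) = √(-747 + 484)/((90229 + 112992) + (-5*5*3)*(-7304)) = √(-263)/(203221 - 25*3*(-7304)) = (I*√263)/(203221 - 75*(-7304)) = (I*√263)/(203221 + 547800) = (I*√263)/751021 = (I*√263)*(1/751021) = I*√263/751021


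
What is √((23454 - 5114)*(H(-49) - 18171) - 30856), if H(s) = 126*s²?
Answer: 2*√1303759961 ≈ 72215.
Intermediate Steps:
√((23454 - 5114)*(H(-49) - 18171) - 30856) = √((23454 - 5114)*(126*(-49)² - 18171) - 30856) = √(18340*(126*2401 - 18171) - 30856) = √(18340*(302526 - 18171) - 30856) = √(18340*284355 - 30856) = √(5215070700 - 30856) = √5215039844 = 2*√1303759961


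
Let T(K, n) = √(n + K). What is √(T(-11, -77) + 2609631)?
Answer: √(2609631 + 2*I*√22) ≈ 1615.4 + 0.003*I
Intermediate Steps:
T(K, n) = √(K + n)
√(T(-11, -77) + 2609631) = √(√(-11 - 77) + 2609631) = √(√(-88) + 2609631) = √(2*I*√22 + 2609631) = √(2609631 + 2*I*√22)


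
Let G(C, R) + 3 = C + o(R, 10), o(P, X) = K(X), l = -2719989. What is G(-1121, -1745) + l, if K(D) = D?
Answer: -2721103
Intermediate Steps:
o(P, X) = X
G(C, R) = 7 + C (G(C, R) = -3 + (C + 10) = -3 + (10 + C) = 7 + C)
G(-1121, -1745) + l = (7 - 1121) - 2719989 = -1114 - 2719989 = -2721103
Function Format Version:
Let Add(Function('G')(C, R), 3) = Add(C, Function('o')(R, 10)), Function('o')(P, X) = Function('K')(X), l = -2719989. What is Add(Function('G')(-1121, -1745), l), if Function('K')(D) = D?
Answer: -2721103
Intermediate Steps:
Function('o')(P, X) = X
Function('G')(C, R) = Add(7, C) (Function('G')(C, R) = Add(-3, Add(C, 10)) = Add(-3, Add(10, C)) = Add(7, C))
Add(Function('G')(-1121, -1745), l) = Add(Add(7, -1121), -2719989) = Add(-1114, -2719989) = -2721103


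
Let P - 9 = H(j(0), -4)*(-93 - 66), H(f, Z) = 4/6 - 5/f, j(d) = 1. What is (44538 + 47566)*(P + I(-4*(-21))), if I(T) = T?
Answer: 72025328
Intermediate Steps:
H(f, Z) = ⅔ - 5/f (H(f, Z) = 4*(⅙) - 5/f = ⅔ - 5/f)
P = 698 (P = 9 + (⅔ - 5/1)*(-93 - 66) = 9 + (⅔ - 5*1)*(-159) = 9 + (⅔ - 5)*(-159) = 9 - 13/3*(-159) = 9 + 689 = 698)
(44538 + 47566)*(P + I(-4*(-21))) = (44538 + 47566)*(698 - 4*(-21)) = 92104*(698 + 84) = 92104*782 = 72025328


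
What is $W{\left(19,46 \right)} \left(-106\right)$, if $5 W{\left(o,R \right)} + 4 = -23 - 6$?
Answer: $\frac{3498}{5} \approx 699.6$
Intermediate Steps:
$W{\left(o,R \right)} = - \frac{33}{5}$ ($W{\left(o,R \right)} = - \frac{4}{5} + \frac{-23 - 6}{5} = - \frac{4}{5} + \frac{1}{5} \left(-29\right) = - \frac{4}{5} - \frac{29}{5} = - \frac{33}{5}$)
$W{\left(19,46 \right)} \left(-106\right) = \left(- \frac{33}{5}\right) \left(-106\right) = \frac{3498}{5}$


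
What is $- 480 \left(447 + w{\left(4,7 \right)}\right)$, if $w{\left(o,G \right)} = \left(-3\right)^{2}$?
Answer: $-218880$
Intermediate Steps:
$w{\left(o,G \right)} = 9$
$- 480 \left(447 + w{\left(4,7 \right)}\right) = - 480 \left(447 + 9\right) = \left(-480\right) 456 = -218880$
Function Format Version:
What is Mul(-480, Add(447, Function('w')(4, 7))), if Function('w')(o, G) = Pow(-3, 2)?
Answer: -218880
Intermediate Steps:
Function('w')(o, G) = 9
Mul(-480, Add(447, Function('w')(4, 7))) = Mul(-480, Add(447, 9)) = Mul(-480, 456) = -218880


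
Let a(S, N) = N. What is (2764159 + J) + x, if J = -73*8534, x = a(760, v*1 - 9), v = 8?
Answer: 2141176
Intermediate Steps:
x = -1 (x = 8*1 - 9 = 8 - 9 = -1)
J = -622982
(2764159 + J) + x = (2764159 - 622982) - 1 = 2141177 - 1 = 2141176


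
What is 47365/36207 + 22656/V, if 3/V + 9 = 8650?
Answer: 2362754163589/36207 ≈ 6.5257e+7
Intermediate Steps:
V = 3/8641 (V = 3/(-9 + 8650) = 3/8641 ≈ 0.00034718)
47365/36207 + 22656/V = 47365/36207 + 22656/(3/8641) = 47365*(1/36207) + 22656*(8641/3) = 47365/36207 + 65256832 = 2362754163589/36207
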